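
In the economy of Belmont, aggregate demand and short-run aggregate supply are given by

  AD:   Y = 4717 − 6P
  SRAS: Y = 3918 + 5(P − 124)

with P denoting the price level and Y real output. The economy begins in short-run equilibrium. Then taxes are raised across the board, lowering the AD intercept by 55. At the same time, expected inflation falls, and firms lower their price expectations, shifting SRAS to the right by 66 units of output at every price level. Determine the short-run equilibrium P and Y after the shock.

After both shocks: AD is Y = 4662 − 6P and SRAS is Y = 3364 + 5P.
Setting them equal: 1298 = 11P, so P = 118.
Y = 4662 − 6·118 = 3954.

P = 118, Y = 3954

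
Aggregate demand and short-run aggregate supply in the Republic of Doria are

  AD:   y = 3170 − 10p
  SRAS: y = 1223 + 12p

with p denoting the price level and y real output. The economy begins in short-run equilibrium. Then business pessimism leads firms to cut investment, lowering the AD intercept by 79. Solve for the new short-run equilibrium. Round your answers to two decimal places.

This is a negative demand shock: AD shifts left.
New AD: y = 3091 − 10p.
Set AD = SRAS: 3091 − 10p = 1223 + 12p, so 1868 = 22p and p = 84.91.
Substituting into AD, y = 2241.91.

p = 84.91, y = 2241.91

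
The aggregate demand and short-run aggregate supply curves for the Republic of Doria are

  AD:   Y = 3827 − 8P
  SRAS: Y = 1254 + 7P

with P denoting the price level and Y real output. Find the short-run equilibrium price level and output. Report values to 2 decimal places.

P = 171.53, Y = 2454.73

Set AD = SRAS: 3827 − 8P = 1254 + 7P, so 2573 = 15P and P = 171.53.
Substituting into AD, Y = 3827 − 8P = 2454.73.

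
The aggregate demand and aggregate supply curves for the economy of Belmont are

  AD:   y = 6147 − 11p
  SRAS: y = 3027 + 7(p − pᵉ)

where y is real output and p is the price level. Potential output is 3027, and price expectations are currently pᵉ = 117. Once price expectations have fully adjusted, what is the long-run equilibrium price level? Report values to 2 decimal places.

Long-run p = 283.64

Short run: with pᵉ = 117, SRAS is y = 2208 + 7p. Setting AD = SRAS gives 3939 = 18p, so p = 218.83 and y = 6147 − 11p = 3739.83.
Output 3739.83 is above potential 3027, so over time expected prices rise and SRAS shifts left until y returns to 3027.
Long run: y = 3027 on the AD curve gives 3027 = 6147 − 11p, so p = 283.64.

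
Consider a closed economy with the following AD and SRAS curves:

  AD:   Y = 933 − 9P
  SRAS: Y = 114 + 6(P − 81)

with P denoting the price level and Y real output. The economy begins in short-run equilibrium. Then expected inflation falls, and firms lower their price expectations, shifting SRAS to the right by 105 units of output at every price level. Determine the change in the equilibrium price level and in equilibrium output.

ΔP = -7, ΔY = +63

This is a positive supply shock: SRAS shifts right.
New SRAS: Y = 6P − 267.
Set AD = SRAS: 933 − 9P = 6P − 267, so 1200 = 15P and P = 80.
Y = 933 − 9·80 = 213.
Initially P = 87, Y = 150, so ΔP = -7 and ΔY = +63.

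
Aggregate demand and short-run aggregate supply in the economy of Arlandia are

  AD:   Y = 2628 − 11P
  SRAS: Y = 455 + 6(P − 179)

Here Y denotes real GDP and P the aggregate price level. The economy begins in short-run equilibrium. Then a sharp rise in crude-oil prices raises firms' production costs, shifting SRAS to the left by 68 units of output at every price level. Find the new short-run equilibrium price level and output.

This is a negative supply shock: SRAS shifts left.
New SRAS: Y = 6P − 687.
Set AD = SRAS: 2628 − 11P = 6P − 687, so 3315 = 17P and P = 195.
Y = 2628 − 11·195 = 483.

P = 195, Y = 483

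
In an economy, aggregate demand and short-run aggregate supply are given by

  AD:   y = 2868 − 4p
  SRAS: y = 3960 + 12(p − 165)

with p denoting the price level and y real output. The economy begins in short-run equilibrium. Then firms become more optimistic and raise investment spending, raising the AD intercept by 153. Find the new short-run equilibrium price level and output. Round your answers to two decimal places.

p = 65.06, y = 2760.75

This is a positive demand shock: AD shifts right.
New AD: y = 3021 − 4p.
SRAS can be written y = 1980 + 12p.
Set AD = SRAS: 3021 − 4p = 1980 + 12p, so 1041 = 16p and p = 65.06.
Substituting into AD, y = 2760.75.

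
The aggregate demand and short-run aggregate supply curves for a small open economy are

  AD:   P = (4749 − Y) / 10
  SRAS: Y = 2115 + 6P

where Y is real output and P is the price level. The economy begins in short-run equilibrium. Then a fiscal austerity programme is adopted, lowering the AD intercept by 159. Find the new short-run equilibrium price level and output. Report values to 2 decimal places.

This is a negative demand shock: AD shifts left.
New AD: Y = 4590 − 10P.
Set AD = SRAS: 4590 − 10P = 2115 + 6P, so 2475 = 16P and P = 154.69.
Substituting into AD, Y = 3043.13.

P = 154.69, Y = 3043.13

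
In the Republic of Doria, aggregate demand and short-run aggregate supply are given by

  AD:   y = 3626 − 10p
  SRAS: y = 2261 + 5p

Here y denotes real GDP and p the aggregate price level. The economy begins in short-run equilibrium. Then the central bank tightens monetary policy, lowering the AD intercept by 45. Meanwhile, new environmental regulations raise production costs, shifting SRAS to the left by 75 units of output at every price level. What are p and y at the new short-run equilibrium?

p = 93, y = 2651

After both shocks: AD is y = 3581 − 10p and SRAS is y = 2186 + 5p.
Setting them equal: 1395 = 15p, so p = 93.
y = 3581 − 10·93 = 2651.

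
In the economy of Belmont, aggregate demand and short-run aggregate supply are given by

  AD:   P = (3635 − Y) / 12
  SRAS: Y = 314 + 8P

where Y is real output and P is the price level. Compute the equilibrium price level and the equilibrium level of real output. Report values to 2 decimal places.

P = 166.05, Y = 1642.40

Rearrange AD to Y = 3635 − 12P.
Set AD = SRAS: 3635 − 12P = 314 + 8P, so 3321 = 20P and P = 166.05.
Substituting into AD, Y = 3635 − 12P = 1642.40.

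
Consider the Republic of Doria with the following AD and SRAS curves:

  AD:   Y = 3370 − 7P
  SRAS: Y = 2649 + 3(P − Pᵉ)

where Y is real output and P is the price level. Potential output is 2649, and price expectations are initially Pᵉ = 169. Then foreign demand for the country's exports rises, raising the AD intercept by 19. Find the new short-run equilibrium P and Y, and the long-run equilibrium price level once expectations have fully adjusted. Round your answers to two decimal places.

Short run: P = 124.70, Y = 2516.10. Long run: P = 105.71.

AD shifts right: new AD is Y = 3389 − 7P. With Pᵉ = 169, SRAS is Y = 2142 + 3P.
Short run: 3389 − 7P = 2142 + 3P gives 1247 = 10P, so P = 124.70 and Y = 3389 − 7P = 2516.10.
Y = 2516.10 is below potential 2649; expectations adjust and SRAS shifts right until Y = 2649.
Long run: on the new AD curve, 2649 = 3389 − 7P gives P = 105.71.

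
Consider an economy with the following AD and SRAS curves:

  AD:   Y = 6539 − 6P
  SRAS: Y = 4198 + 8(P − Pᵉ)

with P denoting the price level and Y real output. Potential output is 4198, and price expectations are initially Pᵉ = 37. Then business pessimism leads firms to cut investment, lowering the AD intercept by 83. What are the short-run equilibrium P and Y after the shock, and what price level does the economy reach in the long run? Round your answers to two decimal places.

AD shifts left: new AD is Y = 6456 − 6P. With Pᵉ = 37, SRAS is Y = 3902 + 8P.
Short run: 6456 − 6P = 3902 + 8P gives 2554 = 14P, so P = 182.43 and Y = 6456 − 6P = 5361.43.
Y = 5361.43 is above potential 4198; expectations adjust and SRAS shifts left until Y = 4198.
Long run: on the new AD curve, 4198 = 6456 − 6P gives P = 376.33.

Short run: P = 182.43, Y = 5361.43. Long run: P = 376.33.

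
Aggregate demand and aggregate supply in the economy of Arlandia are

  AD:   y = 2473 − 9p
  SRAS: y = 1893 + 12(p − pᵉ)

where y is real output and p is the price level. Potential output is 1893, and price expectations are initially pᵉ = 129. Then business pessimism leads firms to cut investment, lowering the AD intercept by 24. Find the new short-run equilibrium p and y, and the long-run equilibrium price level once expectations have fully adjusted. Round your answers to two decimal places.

Short run: p = 100.19, y = 1547.29. Long run: p = 61.78.

AD shifts left: new AD is y = 2449 − 9p. With pᵉ = 129, SRAS is y = 345 + 12p.
Short run: 2449 − 9p = 345 + 12p gives 2104 = 21p, so p = 100.19 and y = 2449 − 9p = 1547.29.
y = 1547.29 is below potential 1893; expectations adjust and SRAS shifts right until y = 1893.
Long run: on the new AD curve, 1893 = 2449 − 9p gives p = 61.78.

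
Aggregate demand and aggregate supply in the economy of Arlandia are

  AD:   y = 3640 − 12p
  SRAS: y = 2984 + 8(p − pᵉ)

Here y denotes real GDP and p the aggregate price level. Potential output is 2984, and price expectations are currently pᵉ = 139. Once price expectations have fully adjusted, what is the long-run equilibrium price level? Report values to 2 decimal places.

Short run: with pᵉ = 139, SRAS is y = 1872 + 8p. Setting AD = SRAS gives 1768 = 20p, so p = 88.40 and y = 3640 − 12p = 2579.20.
Output 2579.20 is below potential 2984, so over time expected prices fall and SRAS shifts right until y returns to 2984.
Long run: y = 2984 on the AD curve gives 2984 = 3640 − 12p, so p = 54.67.

Long-run p = 54.67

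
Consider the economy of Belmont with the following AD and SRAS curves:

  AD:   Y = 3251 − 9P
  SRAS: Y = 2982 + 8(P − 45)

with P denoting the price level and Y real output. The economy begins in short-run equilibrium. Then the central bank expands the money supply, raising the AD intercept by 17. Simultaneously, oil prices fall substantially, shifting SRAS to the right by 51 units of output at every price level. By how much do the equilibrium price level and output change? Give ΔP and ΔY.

After both shocks: AD is Y = 3268 − 9P and SRAS is Y = 2673 + 8P.
Setting them equal: 595 = 17P, so P = 35.
Y = 3268 − 9·35 = 2953.
Initially P = 37, Y = 2918, so ΔP = -2 and ΔY = +35.

ΔP = -2, ΔY = +35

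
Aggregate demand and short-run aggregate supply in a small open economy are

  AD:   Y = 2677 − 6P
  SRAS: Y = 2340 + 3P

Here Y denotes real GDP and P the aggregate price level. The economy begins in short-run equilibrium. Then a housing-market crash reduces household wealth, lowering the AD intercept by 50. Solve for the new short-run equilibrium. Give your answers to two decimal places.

This is a negative demand shock: AD shifts left.
New AD: Y = 2627 − 6P.
Set AD = SRAS: 2627 − 6P = 2340 + 3P, so 287 = 9P and P = 31.89.
Substituting into AD, Y = 2435.67.

P = 31.89, Y = 2435.67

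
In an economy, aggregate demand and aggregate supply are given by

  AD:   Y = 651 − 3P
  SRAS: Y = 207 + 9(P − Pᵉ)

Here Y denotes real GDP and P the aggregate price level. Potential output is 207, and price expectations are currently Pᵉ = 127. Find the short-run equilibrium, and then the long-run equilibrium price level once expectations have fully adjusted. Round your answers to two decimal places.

Short run: with Pᵉ = 127, SRAS is Y = 9P − 936. Setting AD = SRAS gives 1587 = 12P, so P = 132.25 and Y = 651 − 3P = 254.25.
Output 254.25 is above potential 207, so over time expected prices rise and SRAS shifts left until Y returns to 207.
Long run: Y = 207 on the AD curve gives 207 = 651 − 3P, so P = 148.00.

Short run: P = 132.25, Y = 254.25. Long run: P = 148.00.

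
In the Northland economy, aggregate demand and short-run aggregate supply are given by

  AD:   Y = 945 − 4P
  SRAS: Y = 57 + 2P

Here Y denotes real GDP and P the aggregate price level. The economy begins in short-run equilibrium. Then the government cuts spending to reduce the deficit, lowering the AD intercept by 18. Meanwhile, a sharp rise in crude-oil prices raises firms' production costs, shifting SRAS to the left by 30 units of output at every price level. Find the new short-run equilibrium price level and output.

After both shocks: AD is Y = 927 − 4P and SRAS is Y = 27 + 2P.
Setting them equal: 900 = 6P, so P = 150.
Y = 927 − 4·150 = 327.

P = 150, Y = 327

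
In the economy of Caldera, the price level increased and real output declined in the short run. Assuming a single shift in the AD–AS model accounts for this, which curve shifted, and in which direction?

SRAS shifted left

P rose and Y fell. An AD shift moves P and Y in the same direction; an SRAS shift moves them in opposite directions.
Here P and Y moved in opposite directions, so the SRAS curve shifted.
Since Y fell, SRAS shifted left.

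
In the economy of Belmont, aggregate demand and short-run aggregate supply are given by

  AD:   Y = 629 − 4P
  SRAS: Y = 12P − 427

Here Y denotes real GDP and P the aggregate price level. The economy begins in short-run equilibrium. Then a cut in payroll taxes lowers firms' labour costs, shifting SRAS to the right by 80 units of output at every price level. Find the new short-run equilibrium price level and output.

This is a positive supply shock: SRAS shifts right.
New SRAS: Y = 12P − 347.
Set AD = SRAS: 629 − 4P = 12P − 347, so 976 = 16P and P = 61.
Y = 629 − 4·61 = 385.

P = 61, Y = 385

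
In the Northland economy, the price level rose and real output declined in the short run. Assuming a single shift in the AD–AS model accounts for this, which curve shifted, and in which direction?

SRAS shifted left

P rose and Y fell. An AD shift moves P and Y in the same direction; an SRAS shift moves them in opposite directions.
Here P and Y moved in opposite directions, so the SRAS curve shifted.
Since Y fell, SRAS shifted left.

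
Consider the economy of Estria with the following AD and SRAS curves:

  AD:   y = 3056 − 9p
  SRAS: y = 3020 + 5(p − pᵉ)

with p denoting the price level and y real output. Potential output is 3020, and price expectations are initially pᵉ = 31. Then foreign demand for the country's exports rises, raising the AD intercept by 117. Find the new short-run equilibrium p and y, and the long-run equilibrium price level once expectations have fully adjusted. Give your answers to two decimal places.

Short run: p = 22.00, y = 2975.00. Long run: p = 17.00.

AD shifts right: new AD is y = 3173 − 9p. With pᵉ = 31, SRAS is y = 2865 + 5p.
Short run: 3173 − 9p = 2865 + 5p gives 308 = 14p, so p = 22.00 and y = 3173 − 9p = 2975.00.
y = 2975.00 is below potential 3020; expectations adjust and SRAS shifts right until y = 3020.
Long run: on the new AD curve, 3020 = 3173 − 9p gives p = 17.00.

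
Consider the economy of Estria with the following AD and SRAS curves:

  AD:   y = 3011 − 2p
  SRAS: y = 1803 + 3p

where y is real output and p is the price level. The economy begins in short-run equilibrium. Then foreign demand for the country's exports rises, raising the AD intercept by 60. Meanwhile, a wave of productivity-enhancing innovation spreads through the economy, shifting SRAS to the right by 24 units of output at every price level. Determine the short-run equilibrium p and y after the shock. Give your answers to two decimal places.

After both shocks: AD is y = 3071 − 2p and SRAS is y = 1827 + 3p.
Setting them equal: 1244 = 5p, so p = 248.80.
Substituting into AD, y = 2573.40.

p = 248.80, y = 2573.40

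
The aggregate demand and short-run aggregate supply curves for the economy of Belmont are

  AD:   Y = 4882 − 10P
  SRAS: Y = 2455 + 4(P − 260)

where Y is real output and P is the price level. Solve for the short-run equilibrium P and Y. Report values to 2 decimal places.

P = 247.64, Y = 2405.57

Write SRAS as Y = 2455 + 4P − 1040 = 1415 + 4P.
Set AD = SRAS: 4882 − 10P = 1415 + 4P, so 3467 = 14P and P = 247.64.
Substituting into AD, Y = 4882 − 10P = 2405.57.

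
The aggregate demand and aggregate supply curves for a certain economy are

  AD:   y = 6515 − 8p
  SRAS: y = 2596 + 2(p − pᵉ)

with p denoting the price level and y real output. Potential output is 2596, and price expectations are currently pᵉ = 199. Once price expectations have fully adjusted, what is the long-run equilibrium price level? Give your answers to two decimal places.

Short run: with pᵉ = 199, SRAS is y = 2198 + 2p. Setting AD = SRAS gives 4317 = 10p, so p = 431.70 and y = 6515 − 8p = 3061.40.
Output 3061.40 is above potential 2596, so over time expected prices rise and SRAS shifts left until y returns to 2596.
Long run: y = 2596 on the AD curve gives 2596 = 6515 − 8p, so p = 489.88.

Long-run p = 489.88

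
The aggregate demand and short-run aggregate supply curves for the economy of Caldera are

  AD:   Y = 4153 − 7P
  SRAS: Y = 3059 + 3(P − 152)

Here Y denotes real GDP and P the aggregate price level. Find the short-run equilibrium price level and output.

P = 155, Y = 3068

Write SRAS as Y = 3059 + 3P − 456 = 2603 + 3P.
Set AD = SRAS: 4153 − 7P = 2603 + 3P, so 1550 = 10P and P = 155.
Then Y = 4153 − 7·155 = 3068.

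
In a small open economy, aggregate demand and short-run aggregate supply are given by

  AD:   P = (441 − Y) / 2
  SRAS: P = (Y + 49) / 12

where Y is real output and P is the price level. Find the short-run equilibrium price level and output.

P = 35, Y = 371

Rearrange AD to Y = 441 − 2P.
Rearrange SRAS to Y = 12P − 49.
Set AD = SRAS: 441 − 2P = 12P − 49, so 490 = 14P and P = 35.
Then Y = 441 − 2·35 = 371.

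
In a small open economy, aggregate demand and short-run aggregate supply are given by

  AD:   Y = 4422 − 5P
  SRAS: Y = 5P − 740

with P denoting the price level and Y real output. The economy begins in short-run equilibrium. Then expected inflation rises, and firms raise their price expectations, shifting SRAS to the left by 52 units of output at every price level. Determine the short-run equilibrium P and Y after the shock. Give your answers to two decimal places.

P = 521.40, Y = 1815.00

This is a negative supply shock: SRAS shifts left.
New SRAS: Y = 5P − 792.
Set AD = SRAS: 4422 − 5P = 5P − 792, so 5214 = 10P and P = 521.40.
Substituting into AD, Y = 1815.00.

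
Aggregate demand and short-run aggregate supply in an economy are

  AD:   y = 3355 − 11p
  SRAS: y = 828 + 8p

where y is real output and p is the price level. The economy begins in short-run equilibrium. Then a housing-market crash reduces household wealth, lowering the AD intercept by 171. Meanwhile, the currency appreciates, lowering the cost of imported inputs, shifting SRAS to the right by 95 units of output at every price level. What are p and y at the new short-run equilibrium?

p = 119, y = 1875

After both shocks: AD is y = 3184 − 11p and SRAS is y = 923 + 8p.
Setting them equal: 2261 = 19p, so p = 119.
y = 3184 − 11·119 = 1875.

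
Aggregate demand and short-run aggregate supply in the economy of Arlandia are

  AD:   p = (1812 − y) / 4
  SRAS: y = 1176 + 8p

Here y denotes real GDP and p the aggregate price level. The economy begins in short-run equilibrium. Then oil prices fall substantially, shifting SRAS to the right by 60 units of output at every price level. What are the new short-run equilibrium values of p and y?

This is a positive supply shock: SRAS shifts right.
New SRAS: y = 1236 + 8p.
Set AD = SRAS: 1812 − 4p = 1236 + 8p, so 576 = 12p and p = 48.
y = 1812 − 4·48 = 1620.

p = 48, y = 1620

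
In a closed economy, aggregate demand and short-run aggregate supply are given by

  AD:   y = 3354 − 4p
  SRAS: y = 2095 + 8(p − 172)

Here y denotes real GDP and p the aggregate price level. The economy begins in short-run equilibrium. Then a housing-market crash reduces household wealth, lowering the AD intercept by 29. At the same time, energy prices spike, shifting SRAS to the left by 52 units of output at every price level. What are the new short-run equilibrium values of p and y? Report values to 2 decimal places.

p = 221.50, y = 2439.00

After both shocks: AD is y = 3325 − 4p and SRAS is y = 667 + 8p.
Setting them equal: 2658 = 12p, so p = 221.50.
Substituting into AD, y = 2439.00.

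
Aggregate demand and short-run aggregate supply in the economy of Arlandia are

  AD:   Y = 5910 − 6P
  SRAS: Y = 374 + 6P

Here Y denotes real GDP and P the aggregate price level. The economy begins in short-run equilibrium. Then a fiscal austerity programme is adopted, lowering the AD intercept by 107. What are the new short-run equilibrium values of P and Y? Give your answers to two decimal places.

P = 452.42, Y = 3088.50

This is a negative demand shock: AD shifts left.
New AD: Y = 5803 − 6P.
Set AD = SRAS: 5803 − 6P = 374 + 6P, so 5429 = 12P and P = 452.42.
Substituting into AD, Y = 3088.50.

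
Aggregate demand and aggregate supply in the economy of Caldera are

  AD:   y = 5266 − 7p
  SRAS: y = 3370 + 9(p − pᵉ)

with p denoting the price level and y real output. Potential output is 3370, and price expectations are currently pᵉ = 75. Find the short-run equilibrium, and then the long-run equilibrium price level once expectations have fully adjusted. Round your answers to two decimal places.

Short run: with pᵉ = 75, SRAS is y = 2695 + 9p. Setting AD = SRAS gives 2571 = 16p, so p = 160.69 and y = 5266 − 7p = 4141.19.
Output 4141.19 is above potential 3370, so over time expected prices rise and SRAS shifts left until y returns to 3370.
Long run: y = 3370 on the AD curve gives 3370 = 5266 − 7p, so p = 270.86.

Short run: p = 160.69, y = 4141.19. Long run: p = 270.86.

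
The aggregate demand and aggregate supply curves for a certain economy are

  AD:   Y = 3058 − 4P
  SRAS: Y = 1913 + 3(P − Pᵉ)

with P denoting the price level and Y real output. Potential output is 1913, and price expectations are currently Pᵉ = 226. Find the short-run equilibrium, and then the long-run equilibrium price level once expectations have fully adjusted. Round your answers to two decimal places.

Short run: P = 260.43, Y = 2016.29. Long run: P = 286.25.

Short run: with Pᵉ = 226, SRAS is Y = 1235 + 3P. Setting AD = SRAS gives 1823 = 7P, so P = 260.43 and Y = 3058 − 4P = 2016.29.
Output 2016.29 is above potential 1913, so over time expected prices rise and SRAS shifts left until Y returns to 1913.
Long run: Y = 1913 on the AD curve gives 1913 = 3058 − 4P, so P = 286.25.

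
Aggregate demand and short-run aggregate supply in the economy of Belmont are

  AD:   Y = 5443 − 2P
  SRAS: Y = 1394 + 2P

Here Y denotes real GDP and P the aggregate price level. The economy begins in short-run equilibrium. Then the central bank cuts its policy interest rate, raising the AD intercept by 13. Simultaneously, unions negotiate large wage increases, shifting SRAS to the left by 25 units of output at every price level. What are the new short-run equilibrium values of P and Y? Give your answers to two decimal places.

P = 1021.75, Y = 3412.50

After both shocks: AD is Y = 5456 − 2P and SRAS is Y = 1369 + 2P.
Setting them equal: 4087 = 4P, so P = 1021.75.
Substituting into AD, Y = 3412.50.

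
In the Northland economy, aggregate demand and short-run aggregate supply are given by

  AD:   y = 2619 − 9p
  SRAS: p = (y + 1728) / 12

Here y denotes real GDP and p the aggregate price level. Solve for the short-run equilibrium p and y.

p = 207, y = 756

Rearrange SRAS to y = 12p − 1728.
Set AD = SRAS: 2619 − 9p = 12p − 1728, so 4347 = 21p and p = 207.
Then y = 2619 − 9·207 = 756.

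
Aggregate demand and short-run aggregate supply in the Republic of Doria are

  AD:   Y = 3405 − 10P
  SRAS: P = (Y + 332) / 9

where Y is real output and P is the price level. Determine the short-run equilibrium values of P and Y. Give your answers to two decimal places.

P = 196.68, Y = 1438.16

Rearrange SRAS to Y = 9P − 332.
Set AD = SRAS: 3405 − 10P = 9P − 332, so 3737 = 19P and P = 196.68.
Substituting into AD, Y = 3405 − 10P = 1438.16.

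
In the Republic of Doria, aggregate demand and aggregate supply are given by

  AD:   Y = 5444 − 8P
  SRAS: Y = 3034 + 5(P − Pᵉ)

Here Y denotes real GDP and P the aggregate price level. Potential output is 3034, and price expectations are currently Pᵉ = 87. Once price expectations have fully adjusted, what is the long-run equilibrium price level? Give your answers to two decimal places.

Short run: with Pᵉ = 87, SRAS is Y = 2599 + 5P. Setting AD = SRAS gives 2845 = 13P, so P = 218.85 and Y = 5444 − 8P = 3693.23.
Output 3693.23 is above potential 3034, so over time expected prices rise and SRAS shifts left until Y returns to 3034.
Long run: Y = 3034 on the AD curve gives 3034 = 5444 − 8P, so P = 301.25.

Long-run P = 301.25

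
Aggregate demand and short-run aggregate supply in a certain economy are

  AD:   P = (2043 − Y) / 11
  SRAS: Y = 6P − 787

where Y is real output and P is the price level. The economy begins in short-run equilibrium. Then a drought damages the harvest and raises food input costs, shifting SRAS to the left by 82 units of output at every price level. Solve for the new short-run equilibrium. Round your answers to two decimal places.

P = 171.29, Y = 158.76

This is a negative supply shock: SRAS shifts left.
New SRAS: Y = 6P − 869.
Set AD = SRAS: 2043 − 11P = 6P − 869, so 2912 = 17P and P = 171.29.
Substituting into AD, Y = 158.76.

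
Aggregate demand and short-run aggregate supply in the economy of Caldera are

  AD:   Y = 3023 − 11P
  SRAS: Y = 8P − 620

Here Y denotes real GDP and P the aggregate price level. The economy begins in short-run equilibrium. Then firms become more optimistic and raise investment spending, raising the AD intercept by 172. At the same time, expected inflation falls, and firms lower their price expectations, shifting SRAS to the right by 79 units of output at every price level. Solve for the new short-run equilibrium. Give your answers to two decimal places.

After both shocks: AD is Y = 3195 − 11P and SRAS is Y = 8P − 541.
Setting them equal: 3736 = 19P, so P = 196.63.
Substituting into AD, Y = 1032.05.

P = 196.63, Y = 1032.05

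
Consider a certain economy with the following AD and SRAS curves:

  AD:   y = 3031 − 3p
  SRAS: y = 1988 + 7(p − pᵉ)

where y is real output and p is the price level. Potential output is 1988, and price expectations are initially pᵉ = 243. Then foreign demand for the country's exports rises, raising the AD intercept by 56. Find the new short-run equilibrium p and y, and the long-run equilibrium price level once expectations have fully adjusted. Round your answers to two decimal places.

Short run: p = 280.00, y = 2247.00. Long run: p = 366.33.

AD shifts right: new AD is y = 3087 − 3p. With pᵉ = 243, SRAS is y = 287 + 7p.
Short run: 3087 − 3p = 287 + 7p gives 2800 = 10p, so p = 280.00 and y = 3087 − 3p = 2247.00.
y = 2247.00 is above potential 1988; expectations adjust and SRAS shifts left until y = 1988.
Long run: on the new AD curve, 1988 = 3087 − 3p gives p = 366.33.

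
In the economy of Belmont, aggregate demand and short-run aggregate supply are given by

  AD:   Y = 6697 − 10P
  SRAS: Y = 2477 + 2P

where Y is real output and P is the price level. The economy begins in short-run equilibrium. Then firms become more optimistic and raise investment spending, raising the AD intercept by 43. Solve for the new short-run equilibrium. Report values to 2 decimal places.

This is a positive demand shock: AD shifts right.
New AD: Y = 6740 − 10P.
Set AD = SRAS: 6740 − 10P = 2477 + 2P, so 4263 = 12P and P = 355.25.
Substituting into AD, Y = 3187.50.

P = 355.25, Y = 3187.50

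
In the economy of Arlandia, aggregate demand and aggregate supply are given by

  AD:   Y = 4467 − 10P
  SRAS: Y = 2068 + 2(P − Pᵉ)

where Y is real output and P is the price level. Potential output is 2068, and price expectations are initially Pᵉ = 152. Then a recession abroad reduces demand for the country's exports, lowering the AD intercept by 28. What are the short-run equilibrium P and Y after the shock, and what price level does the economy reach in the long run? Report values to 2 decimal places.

AD shifts left: new AD is Y = 4439 − 10P. With Pᵉ = 152, SRAS is Y = 1764 + 2P.
Short run: 4439 − 10P = 1764 + 2P gives 2675 = 12P, so P = 222.92 and Y = 4439 − 10P = 2209.83.
Y = 2209.83 is above potential 2068; expectations adjust and SRAS shifts left until Y = 2068.
Long run: on the new AD curve, 2068 = 4439 − 10P gives P = 237.10.

Short run: P = 222.92, Y = 2209.83. Long run: P = 237.10.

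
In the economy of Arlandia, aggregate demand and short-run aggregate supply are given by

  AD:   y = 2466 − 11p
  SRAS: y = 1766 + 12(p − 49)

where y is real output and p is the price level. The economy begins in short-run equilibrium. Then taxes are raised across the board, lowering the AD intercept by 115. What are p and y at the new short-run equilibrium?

This is a negative demand shock: AD shifts left.
New AD: y = 2351 − 11p.
SRAS can be written y = 1178 + 12p.
Set AD = SRAS: 2351 − 11p = 1178 + 12p, so 1173 = 23p and p = 51.
y = 2351 − 11·51 = 1790.

p = 51, y = 1790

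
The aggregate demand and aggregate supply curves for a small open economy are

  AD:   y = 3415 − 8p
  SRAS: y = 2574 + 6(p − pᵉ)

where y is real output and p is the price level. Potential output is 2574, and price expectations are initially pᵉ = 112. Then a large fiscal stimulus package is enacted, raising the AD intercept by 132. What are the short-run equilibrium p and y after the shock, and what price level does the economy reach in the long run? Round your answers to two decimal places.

AD shifts right: new AD is y = 3547 − 8p. With pᵉ = 112, SRAS is y = 1902 + 6p.
Short run: 3547 − 8p = 1902 + 6p gives 1645 = 14p, so p = 117.50 and y = 3547 − 8p = 2607.00.
y = 2607.00 is above potential 2574; expectations adjust and SRAS shifts left until y = 2574.
Long run: on the new AD curve, 2574 = 3547 − 8p gives p = 121.63.

Short run: p = 117.50, y = 2607.00. Long run: p = 121.63.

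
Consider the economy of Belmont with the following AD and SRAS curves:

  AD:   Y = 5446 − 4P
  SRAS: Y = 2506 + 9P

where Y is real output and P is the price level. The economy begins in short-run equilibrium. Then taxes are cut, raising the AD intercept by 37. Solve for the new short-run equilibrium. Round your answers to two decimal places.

P = 229.00, Y = 4567.00

This is a positive demand shock: AD shifts right.
New AD: Y = 5483 − 4P.
Set AD = SRAS: 5483 − 4P = 2506 + 9P, so 2977 = 13P and P = 229.00.
Substituting into AD, Y = 4567.00.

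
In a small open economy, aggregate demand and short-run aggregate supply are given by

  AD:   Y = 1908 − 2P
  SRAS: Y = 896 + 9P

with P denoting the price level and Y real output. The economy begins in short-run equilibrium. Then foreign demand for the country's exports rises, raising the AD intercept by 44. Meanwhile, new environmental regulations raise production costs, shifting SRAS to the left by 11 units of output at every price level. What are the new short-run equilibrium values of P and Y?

After both shocks: AD is Y = 1952 − 2P and SRAS is Y = 885 + 9P.
Setting them equal: 1067 = 11P, so P = 97.
Y = 1952 − 2·97 = 1758.

P = 97, Y = 1758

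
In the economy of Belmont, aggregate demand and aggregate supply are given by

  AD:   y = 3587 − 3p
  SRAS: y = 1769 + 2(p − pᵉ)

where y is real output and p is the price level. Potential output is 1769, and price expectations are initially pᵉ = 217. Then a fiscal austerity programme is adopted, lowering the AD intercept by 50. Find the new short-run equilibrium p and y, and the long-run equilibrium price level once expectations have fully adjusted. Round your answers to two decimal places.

AD shifts left: new AD is y = 3537 − 3p. With pᵉ = 217, SRAS is y = 1335 + 2p.
Short run: 3537 − 3p = 1335 + 2p gives 2202 = 5p, so p = 440.40 and y = 3537 − 3p = 2215.80.
y = 2215.80 is above potential 1769; expectations adjust and SRAS shifts left until y = 1769.
Long run: on the new AD curve, 1769 = 3537 − 3p gives p = 589.33.

Short run: p = 440.40, y = 2215.80. Long run: p = 589.33.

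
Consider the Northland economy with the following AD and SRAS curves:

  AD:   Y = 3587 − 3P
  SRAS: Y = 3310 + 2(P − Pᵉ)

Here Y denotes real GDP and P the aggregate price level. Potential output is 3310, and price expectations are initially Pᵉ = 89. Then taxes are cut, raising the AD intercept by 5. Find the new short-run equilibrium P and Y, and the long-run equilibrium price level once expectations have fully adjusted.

AD shifts right: new AD is Y = 3592 − 3P. With Pᵉ = 89, SRAS is Y = 3132 + 2P.
Short run: 3592 − 3P = 3132 + 2P gives 460 = 5P, so P = 92 and Y = 3592 − 3·92 = 3316.
Y = 3316 is above potential 3310; expectations adjust and SRAS shifts left until Y = 3310.
Long run: on the new AD curve, 3310 = 3592 − 3P gives P = 94.

Short run: P = 92, Y = 3316. Long run: P = 94.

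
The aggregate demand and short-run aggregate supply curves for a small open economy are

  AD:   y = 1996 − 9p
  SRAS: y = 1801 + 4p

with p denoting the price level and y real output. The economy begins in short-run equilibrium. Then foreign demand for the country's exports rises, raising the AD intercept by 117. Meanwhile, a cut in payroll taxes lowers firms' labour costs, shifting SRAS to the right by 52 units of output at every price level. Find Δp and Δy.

Δp = +5, Δy = +72

After both shocks: AD is y = 2113 − 9p and SRAS is y = 1853 + 4p.
Setting them equal: 260 = 13p, so p = 20.
y = 2113 − 9·20 = 1933.
Initially p = 15, y = 1861, so Δp = +5 and Δy = +72.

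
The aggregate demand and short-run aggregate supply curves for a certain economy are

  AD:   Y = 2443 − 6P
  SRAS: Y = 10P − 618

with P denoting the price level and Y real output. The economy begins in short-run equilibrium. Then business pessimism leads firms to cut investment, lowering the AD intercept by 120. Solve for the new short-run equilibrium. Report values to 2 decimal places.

This is a negative demand shock: AD shifts left.
New AD: Y = 2323 − 6P.
Set AD = SRAS: 2323 − 6P = 10P − 618, so 2941 = 16P and P = 183.81.
Substituting into AD, Y = 1220.13.

P = 183.81, Y = 1220.13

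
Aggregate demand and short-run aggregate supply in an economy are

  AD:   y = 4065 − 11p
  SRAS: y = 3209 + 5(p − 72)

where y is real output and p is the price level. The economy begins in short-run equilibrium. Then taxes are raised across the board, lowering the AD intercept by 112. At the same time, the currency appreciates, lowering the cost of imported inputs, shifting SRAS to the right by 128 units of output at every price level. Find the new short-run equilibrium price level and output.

After both shocks: AD is y = 3953 − 11p and SRAS is y = 2977 + 5p.
Setting them equal: 976 = 16p, so p = 61.
y = 3953 − 11·61 = 3282.

p = 61, y = 3282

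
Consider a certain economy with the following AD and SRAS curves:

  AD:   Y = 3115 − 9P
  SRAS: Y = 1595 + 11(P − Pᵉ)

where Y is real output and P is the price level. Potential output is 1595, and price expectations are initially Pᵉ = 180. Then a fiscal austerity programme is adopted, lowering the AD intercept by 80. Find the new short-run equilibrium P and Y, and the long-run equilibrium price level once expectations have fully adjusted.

AD shifts left: new AD is Y = 3035 − 9P. With Pᵉ = 180, SRAS is Y = 11P − 385.
Short run: 3035 − 9P = 11P − 385 gives 3420 = 20P, so P = 171 and Y = 3035 − 9·171 = 1496.
Y = 1496 is below potential 1595; expectations adjust and SRAS shifts right until Y = 1595.
Long run: on the new AD curve, 1595 = 3035 − 9P gives P = 160.

Short run: P = 171, Y = 1496. Long run: P = 160.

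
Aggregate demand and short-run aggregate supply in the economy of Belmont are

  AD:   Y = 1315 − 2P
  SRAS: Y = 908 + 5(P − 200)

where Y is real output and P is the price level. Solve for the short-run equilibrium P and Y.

P = 201, Y = 913

Write SRAS as Y = 908 + 5P − 1000 = 5P − 92.
Set AD = SRAS: 1315 − 2P = 5P − 92, so 1407 = 7P and P = 201.
Then Y = 1315 − 2·201 = 913.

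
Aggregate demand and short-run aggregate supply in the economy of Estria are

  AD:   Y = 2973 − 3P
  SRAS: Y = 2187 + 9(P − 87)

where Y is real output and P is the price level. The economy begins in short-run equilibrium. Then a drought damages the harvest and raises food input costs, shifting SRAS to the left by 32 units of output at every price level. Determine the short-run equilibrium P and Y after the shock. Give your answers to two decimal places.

P = 133.42, Y = 2572.75

This is a negative supply shock: SRAS shifts left.
New SRAS: Y = 1372 + 9P.
Set AD = SRAS: 2973 − 3P = 1372 + 9P, so 1601 = 12P and P = 133.42.
Substituting into AD, Y = 2572.75.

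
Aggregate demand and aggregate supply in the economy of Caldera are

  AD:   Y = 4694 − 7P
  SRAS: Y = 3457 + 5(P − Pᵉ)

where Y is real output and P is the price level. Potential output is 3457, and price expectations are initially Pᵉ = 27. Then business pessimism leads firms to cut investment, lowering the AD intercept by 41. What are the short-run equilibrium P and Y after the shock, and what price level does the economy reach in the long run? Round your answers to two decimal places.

Short run: P = 110.92, Y = 3876.58. Long run: P = 170.86.

AD shifts left: new AD is Y = 4653 − 7P. With Pᵉ = 27, SRAS is Y = 3322 + 5P.
Short run: 4653 − 7P = 3322 + 5P gives 1331 = 12P, so P = 110.92 and Y = 4653 − 7P = 3876.58.
Y = 3876.58 is above potential 3457; expectations adjust and SRAS shifts left until Y = 3457.
Long run: on the new AD curve, 3457 = 4653 − 7P gives P = 170.86.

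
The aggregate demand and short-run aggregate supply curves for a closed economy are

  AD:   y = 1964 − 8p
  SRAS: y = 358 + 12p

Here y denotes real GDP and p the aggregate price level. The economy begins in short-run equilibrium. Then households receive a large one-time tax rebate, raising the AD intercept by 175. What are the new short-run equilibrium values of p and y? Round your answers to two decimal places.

This is a positive demand shock: AD shifts right.
New AD: y = 2139 − 8p.
Set AD = SRAS: 2139 − 8p = 358 + 12p, so 1781 = 20p and p = 89.05.
Substituting into AD, y = 1426.60.

p = 89.05, y = 1426.60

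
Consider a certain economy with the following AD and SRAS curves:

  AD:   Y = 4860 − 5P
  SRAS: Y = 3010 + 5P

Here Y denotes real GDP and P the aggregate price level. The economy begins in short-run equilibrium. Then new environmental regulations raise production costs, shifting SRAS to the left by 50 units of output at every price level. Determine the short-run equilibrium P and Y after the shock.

P = 190, Y = 3910

This is a negative supply shock: SRAS shifts left.
New SRAS: Y = 2960 + 5P.
Set AD = SRAS: 4860 − 5P = 2960 + 5P, so 1900 = 10P and P = 190.
Y = 4860 − 5·190 = 3910.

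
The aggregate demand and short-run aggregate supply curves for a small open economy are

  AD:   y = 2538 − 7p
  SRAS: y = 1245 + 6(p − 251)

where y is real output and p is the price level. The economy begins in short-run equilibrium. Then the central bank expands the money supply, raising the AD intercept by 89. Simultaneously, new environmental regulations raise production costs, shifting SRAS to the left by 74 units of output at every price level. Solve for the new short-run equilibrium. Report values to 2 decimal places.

After both shocks: AD is y = 2627 − 7p and SRAS is y = 6p − 335.
Setting them equal: 2962 = 13p, so p = 227.85.
Substituting into AD, y = 1032.08.

p = 227.85, y = 1032.08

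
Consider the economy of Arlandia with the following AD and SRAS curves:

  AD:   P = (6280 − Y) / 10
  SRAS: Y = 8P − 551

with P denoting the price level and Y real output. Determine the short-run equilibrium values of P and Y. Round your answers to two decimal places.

Rearrange AD to Y = 6280 − 10P.
Set AD = SRAS: 6280 − 10P = 8P − 551, so 6831 = 18P and P = 379.50.
Substituting into AD, Y = 6280 − 10P = 2485.00.

P = 379.50, Y = 2485.00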